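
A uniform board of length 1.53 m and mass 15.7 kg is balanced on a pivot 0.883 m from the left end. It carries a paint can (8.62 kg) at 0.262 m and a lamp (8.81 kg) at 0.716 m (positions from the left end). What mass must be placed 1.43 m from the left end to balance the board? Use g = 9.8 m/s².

m ≈ 15.9 kg

Sum moments about the pivot (at 0.883 m from the left end) (the support reaction has zero arm there).
Beam weight: 15.7 × 9.8 = 153.9 N down at 0.765 m → arm 0.118 m, τ = 153.9 × 0.118 = 18.16 N·m counterclockwise.
Paint can: 8.62 × 9.8 = 84.48 N down at 0.262 m → arm 0.621 m, τ = 84.48 × 0.621 = 52.46 N·m counterclockwise.
Lamp: 8.81 × 9.8 = 86.34 N down at 0.716 m → arm 0.167 m, τ = 86.34 × 0.167 = 14.42 N·m counterclockwise.
Net moment of known loads = 85.04 N·m counterclockwise.
An unknown mass m at 1.43 m has arm 0.547 m; its moment is m·g·0.547 clockwise.
Setting net torque to zero: m × 9.8 × 0.547 = 85.04 → m = 85.04 / (9.8 × 0.547) = 15.9 kg.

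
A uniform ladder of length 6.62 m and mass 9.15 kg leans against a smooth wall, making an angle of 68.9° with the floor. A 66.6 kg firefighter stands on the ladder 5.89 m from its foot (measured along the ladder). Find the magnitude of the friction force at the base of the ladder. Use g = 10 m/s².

Take moments about the foot of the ladder.
Ladder weight 9.15×10 = 91.5 N acts at 3.31 m along the ladder; its horizontal arm is 3.31·cos68.9° = 1.192 m → τ = 109.1 N·m clockwise.
Firefighter: 66.6×10 = 666 N at 5.89 m → arm 2.12 m → τ = 1412 N·m clockwise.
Wall normal N acts horizontally at the top; its moment arm is the height L sinθ = 6.62·sin68.9° = 6.176 m, counterclockwise.
Setting net torque to zero: N × 6.176 = 1521 → N = 246 N.
ΣFx = 0: friction at the foot balances the wall's push, so f = N_wall = 246 N.

f ≈ 246 N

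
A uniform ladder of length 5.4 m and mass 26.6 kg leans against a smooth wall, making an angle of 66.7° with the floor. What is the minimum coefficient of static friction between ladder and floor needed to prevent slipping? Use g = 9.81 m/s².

Choose the foot of the ladder as the axis so the floor normal and friction both act there and drop out.
Ladder weight 26.6×9.81 = 260.9 N acts at 2.7 m along the ladder; its horizontal arm is 2.7·cos66.7° = 1.068 m → τ = 278.6 N·m clockwise.
Wall normal N acts horizontally at the top; its moment arm is the height L sinθ = 5.4·sin66.7° = 4.96 m, counterclockwise.
Στ = 0 ⇒ N × 4.96 = 278.6 ⇒ N = 56.17 N.
ΣFx = 0 ⇒ f = N_wall = 56.17 N. ΣFy = 0 ⇒ N_floor = 260.9 N.
μ_min = f / N_floor = 56.17 / 260.9 = 0.215.

μ_min ≈ 0.215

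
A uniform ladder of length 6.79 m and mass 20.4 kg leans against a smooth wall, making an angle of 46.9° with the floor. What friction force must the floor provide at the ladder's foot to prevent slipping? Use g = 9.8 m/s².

f ≈ 93.5 N

Choose the foot of the ladder as the axis so the floor normal and friction both act there and drop out.
Ladder weight 20.4×9.8 = 199.9 N acts at 3.395 m along the ladder; its horizontal arm is 3.395·cos46.9° = 2.32 m → τ = 463.8 N·m clockwise.
Wall normal N acts horizontally at the top; its moment arm is the height L sinθ = 6.79·sin46.9° = 4.958 m, counterclockwise.
Setting net torque to zero: N × 4.958 = 463.8 → N = 93.5 N.
ΣFx = 0: friction at the foot balances the wall's push, so f = N_wall = 93.5 N.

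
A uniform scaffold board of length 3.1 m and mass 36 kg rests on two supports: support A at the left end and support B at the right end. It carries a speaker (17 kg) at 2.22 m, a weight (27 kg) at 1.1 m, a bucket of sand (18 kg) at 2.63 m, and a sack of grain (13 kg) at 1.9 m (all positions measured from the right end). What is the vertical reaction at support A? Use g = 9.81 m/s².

R_A ≈ 618 N

Taking torques about support B:
Beam weight: 36 × 9.81 = 353.2 N down at 1.55 m → arm 1.55 m, τ = 353.2 × 1.55 = 547.5 N·m counterclockwise.
Speaker: 17 × 9.81 = 166.8 N down at 2.22 m → arm 2.22 m, τ = 166.8 × 2.22 = 370.3 N·m counterclockwise.
Weight: 27 × 9.81 = 264.9 N down at 1.1 m → arm 1.1 m, τ = 264.9 × 1.1 = 291.4 N·m counterclockwise.
Bucket of sand: 18 × 9.81 = 176.6 N down at 2.63 m → arm 2.63 m, τ = 176.6 × 2.63 = 464.5 N·m counterclockwise.
Sack of grain: 13 × 9.81 = 127.5 N down at 1.9 m → arm 1.9 m, τ = 127.5 × 1.9 = 242.2 N·m counterclockwise.
Net load moment about support B = 1916 N·m counterclockwise.
Reaction R at support A is upward at 3.1 m, arm 3.1 m → moment R × 3.1 clockwise.
Balancing moments: R × 3.1 = 1916, giving R = 618 N.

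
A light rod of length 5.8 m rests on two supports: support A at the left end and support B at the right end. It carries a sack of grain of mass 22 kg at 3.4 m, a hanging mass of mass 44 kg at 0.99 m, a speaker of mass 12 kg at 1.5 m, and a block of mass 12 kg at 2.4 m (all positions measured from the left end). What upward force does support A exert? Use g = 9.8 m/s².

About support B:
Sack of grain: 22 × 9.8 = 215.6 N down at 3.4 m → arm 2.4 m, τ = 215.6 × 2.4 = 517.4 N·m counterclockwise.
Hanging mass: 44 × 9.8 = 431.2 N down at 0.99 m → arm 4.81 m, τ = 431.2 × 4.81 = 2074 N·m counterclockwise.
Speaker: 12 × 9.8 = 117.6 N down at 1.5 m → arm 4.3 m, τ = 117.6 × 4.3 = 505.7 N·m counterclockwise.
Block: 12 × 9.8 = 117.6 N down at 2.4 m → arm 3.4 m, τ = 117.6 × 3.4 = 399.8 N·m counterclockwise.
Net load moment about support B = 3497 N·m counterclockwise.
Reaction R at support A is upward at 0 m, arm 5.8 m → moment R × 5.8 clockwise.
For rotational equilibrium, R × 5.8 = 3497, so R = 603 N.

R_A ≈ 603 N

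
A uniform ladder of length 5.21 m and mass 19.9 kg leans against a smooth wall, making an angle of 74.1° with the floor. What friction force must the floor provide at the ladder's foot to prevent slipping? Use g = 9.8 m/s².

Sum moments about the foot of the ladder (the floor normal and friction both act there and drop out).
Ladder weight 19.9×9.8 = 195 N acts at 2.605 m along the ladder; its horizontal arm is 2.605·cos74.1° = 0.7137 m → τ = 139.2 N·m clockwise.
Wall normal N acts horizontally at the top; its moment arm is the height L sinθ = 5.21·sin74.1° = 5.011 m, counterclockwise.
Στ = 0 ⇒ N × 5.011 = 139.2 ⇒ N = 27.8 N.
ΣFx = 0: friction at the foot balances the wall's push, so f = N_wall = 27.8 N.

f ≈ 27.8 N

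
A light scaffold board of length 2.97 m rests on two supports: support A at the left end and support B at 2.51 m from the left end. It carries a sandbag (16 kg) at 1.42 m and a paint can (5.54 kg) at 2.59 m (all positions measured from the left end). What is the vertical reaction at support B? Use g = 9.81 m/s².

Take moments about support A.
Sandbag: 16 × 9.81 = 157 N down at 1.42 m → arm 1.42 m, τ = 157 × 1.42 = 222.9 N·m clockwise.
Paint can: 5.54 × 9.81 = 54.35 N down at 2.59 m → arm 2.59 m, τ = 54.35 × 2.59 = 140.8 N·m clockwise.
Net load moment about support A = 363.7 N·m clockwise.
Reaction R at support B is upward at 2.51 m, arm 2.51 m → moment R × 2.51 counterclockwise.
Setting net torque to zero: R × 2.51 = 363.7 → R = 145 N.

R_B ≈ 145 N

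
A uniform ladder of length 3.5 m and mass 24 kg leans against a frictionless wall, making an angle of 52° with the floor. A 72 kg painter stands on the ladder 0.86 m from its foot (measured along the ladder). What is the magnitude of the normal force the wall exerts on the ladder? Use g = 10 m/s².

Take moments about the foot of the ladder.
Ladder weight 24×10 = 240 N acts at 1.75 m along the ladder; its horizontal arm is 1.75·cos52° = 1.077 m → τ = 258.5 N·m clockwise.
Painter: 72×10 = 720 N at 0.86 m → arm 0.5295 m → τ = 381.2 N·m clockwise.
Wall normal N acts horizontally at the top; its moment arm is the height L sinθ = 3.5·sin52° = 2.758 m, counterclockwise.
Στ = 0 ⇒ N × 2.758 = 639.7 ⇒ N = 232 N.

N_wall ≈ 232 N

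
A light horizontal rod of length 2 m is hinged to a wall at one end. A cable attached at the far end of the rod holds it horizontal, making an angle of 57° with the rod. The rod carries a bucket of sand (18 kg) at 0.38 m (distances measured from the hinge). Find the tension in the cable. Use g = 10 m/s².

T ≈ 40.8 N

Choose the hinge as the axis so the unknown hinge reaction has zero arm there.
Bucket of sand: 18 × 10 = 180 N down at 0.38 m → arm 0.38 m, τ = 180 × 0.38 = 68.4 N·m clockwise.
Total clockwise load moment = 68.4 N·m.
The cable tension T acts at 2 m; only its component perpendicular to the rod, T sinθ, produces torque. sin 57° = 0.8387.
Balancing moments: T × 2 × 0.8387 = 68.4, giving T = 68.4 / 1.677 = 40.8 N.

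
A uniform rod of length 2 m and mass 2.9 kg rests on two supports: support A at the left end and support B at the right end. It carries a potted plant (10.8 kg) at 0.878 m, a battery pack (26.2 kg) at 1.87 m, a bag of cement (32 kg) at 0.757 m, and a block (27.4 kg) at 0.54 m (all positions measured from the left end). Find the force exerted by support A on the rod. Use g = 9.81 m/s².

R_A ≈ 482 N

About support B:
Beam weight: 2.9 × 9.81 = 28.45 N down at 1 m → arm 1 m, τ = 28.45 × 1 = 28.45 N·m counterclockwise.
Potted plant: 10.8 × 9.81 = 105.9 N down at 0.878 m → arm 1.122 m, τ = 105.9 × 1.122 = 118.8 N·m counterclockwise.
Battery pack: 26.2 × 9.81 = 257 N down at 1.87 m → arm 0.13 m, τ = 257 × 0.13 = 33.41 N·m counterclockwise.
Bag of cement: 32 × 9.81 = 313.9 N down at 0.757 m → arm 1.243 m, τ = 313.9 × 1.243 = 390.2 N·m counterclockwise.
Block: 27.4 × 9.81 = 268.8 N down at 0.54 m → arm 1.46 m, τ = 268.8 × 1.46 = 392.4 N·m counterclockwise.
Net load moment about support B = 963.3 N·m counterclockwise.
Reaction R at support A is upward at 0 m, arm 2 m → moment R × 2 clockwise.
Setting net torque to zero: R × 2 = 963.3 → R = 482 N.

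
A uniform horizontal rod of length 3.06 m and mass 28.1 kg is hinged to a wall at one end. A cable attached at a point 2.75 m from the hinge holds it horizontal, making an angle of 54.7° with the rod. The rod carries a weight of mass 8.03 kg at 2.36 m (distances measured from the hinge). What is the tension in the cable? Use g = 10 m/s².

T ≈ 276 N

Take moments about the hinge.
Beam weight: 28.1 × 10 = 281 N down at 1.53 m → arm 1.53 m, τ = 281 × 1.53 = 429.9 N·m clockwise.
Weight: 8.03 × 10 = 80.3 N down at 2.36 m → arm 2.36 m, τ = 80.3 × 2.36 = 189.5 N·m clockwise.
Total clockwise load moment = 619.4 N·m.
The cable tension T acts at 2.75 m; only its component perpendicular to the rod, T sinθ, produces torque. sin 54.7° = 0.8161.
Στ = 0 ⇒ T × 2.75 × 0.8161 = 619.4 ⇒ T = 619.4 / 2.244 = 276 N.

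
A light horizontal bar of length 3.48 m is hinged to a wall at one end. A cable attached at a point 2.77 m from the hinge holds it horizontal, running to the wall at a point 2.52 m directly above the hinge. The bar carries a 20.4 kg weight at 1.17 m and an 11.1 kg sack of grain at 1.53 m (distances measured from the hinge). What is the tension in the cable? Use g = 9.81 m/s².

Take moments about the hinge.
Weight: 20.4 × 9.81 = 200.1 N down at 1.17 m → arm 1.17 m, τ = 200.1 × 1.17 = 234.1 N·m clockwise.
Sack of grain: 11.1 × 9.81 = 108.9 N down at 1.53 m → arm 1.53 m, τ = 108.9 × 1.53 = 166.6 N·m clockwise.
Total clockwise load moment = 400.7 N·m.
The cable tension T acts at 2.77 m; only its component perpendicular to the bar, T sinθ, produces torque. sinθ = h/√(h²+d²) = 2.52/√(2.52²+2.77²) = 0.6729.
Στ = 0 ⇒ T × 2.77 × 0.6729 = 400.7 ⇒ T = 400.7 / 1.864 = 215 N.

T ≈ 215 N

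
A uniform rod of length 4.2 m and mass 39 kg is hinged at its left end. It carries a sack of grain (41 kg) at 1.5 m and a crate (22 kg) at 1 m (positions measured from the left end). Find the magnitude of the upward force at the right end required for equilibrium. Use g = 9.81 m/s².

Take moments about the left end.
Beam weight: 39 × 9.81 = 382.6 N down at 2.1 m → arm 2.1 m, τ = 382.6 × 2.1 = 803.5 N·m clockwise.
Sack of grain: 41 × 9.81 = 402.2 N down at 1.5 m → arm 1.5 m, τ = 402.2 × 1.5 = 603.3 N·m clockwise.
Crate: 22 × 9.81 = 215.8 N down at 1 m → arm 1 m, τ = 215.8 × 1 = 215.8 N·m clockwise.
Net moment of the loads = 1623 N·m clockwise.
The upward force F acts at the right end, arm 4.2 m, giving F × 4.2 counterclockwise.
For rotational equilibrium, F × 4.2 = 1623, so F = 1623 / 4.2 = 386 N.

F ≈ 386 N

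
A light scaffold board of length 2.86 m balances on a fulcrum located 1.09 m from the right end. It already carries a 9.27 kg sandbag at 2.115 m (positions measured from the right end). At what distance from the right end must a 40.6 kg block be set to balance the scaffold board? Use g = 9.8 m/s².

x ≈ 0.856 m from the right end

Sum moments about the fulcrum (at 1.09 m from the right end) (the support reaction has zero arm there).
Sandbag: 9.27 × 9.8 = 90.85 N down at 2.115 m → arm 1.025 m, τ = 90.85 × 1.025 = 93.12 N·m counterclockwise.
Net moment of existing loads = 93.12 N·m counterclockwise.
The block weighs 40.6 × 9.8 = 397.9 N and must supply an equal clockwise moment, so its lever arm about the fulcrum is 93.12 / 397.9 = 0.234 m.
That puts it at 1.09 − 0.234 = 0.856 m from the right end.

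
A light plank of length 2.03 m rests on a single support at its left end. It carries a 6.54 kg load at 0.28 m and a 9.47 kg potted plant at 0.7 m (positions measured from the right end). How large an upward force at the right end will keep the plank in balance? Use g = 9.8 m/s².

About the left end:
Load: 6.54 × 9.8 = 64.09 N down at 0.28 m → arm 1.75 m, τ = 64.09 × 1.75 = 112.2 N·m clockwise.
Potted plant: 9.47 × 9.8 = 92.81 N down at 0.7 m → arm 1.33 m, τ = 92.81 × 1.33 = 123.4 N·m clockwise.
Net moment of the loads = 235.6 N·m clockwise.
The upward force F acts at the right end, arm 2.03 m, giving F × 2.03 counterclockwise.
For rotational equilibrium, F × 2.03 = 235.6, so F = 235.6 / 2.03 = 116 N.

F ≈ 116 N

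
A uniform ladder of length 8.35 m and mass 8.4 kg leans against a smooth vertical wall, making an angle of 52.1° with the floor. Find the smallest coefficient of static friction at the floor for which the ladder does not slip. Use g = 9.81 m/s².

Choose the foot of the ladder as the axis so the floor normal and friction both act there and drop out.
Ladder weight 8.4×9.81 = 82.4 N acts at 4.175 m along the ladder; its horizontal arm is 4.175·cos52.1° = 2.565 m → τ = 211.4 N·m clockwise.
Wall normal N acts horizontally at the top; its moment arm is the height L sinθ = 8.35·sin52.1° = 6.589 m, counterclockwise.
Balancing moments: N × 6.589 = 211.4, giving N = 32.08 N.
ΣFx = 0 ⇒ f = N_wall = 32.08 N. ΣFy = 0 ⇒ N_floor = 82.4 N.
μ_min = f / N_floor = 32.08 / 82.4 = 0.389.

μ_min ≈ 0.389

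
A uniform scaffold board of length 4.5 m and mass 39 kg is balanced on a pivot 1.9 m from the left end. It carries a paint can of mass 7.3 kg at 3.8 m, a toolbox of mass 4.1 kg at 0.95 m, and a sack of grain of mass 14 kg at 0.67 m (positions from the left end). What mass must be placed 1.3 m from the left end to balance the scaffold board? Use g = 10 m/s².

About the pivot (at 1.9 m from the left end):
Beam weight: 39 × 10 = 390 N down at 2.25 m → arm 0.35 m, τ = 390 × 0.35 = 136.5 N·m clockwise.
Paint can: 7.3 × 10 = 73 N down at 3.8 m → arm 1.9 m, τ = 73 × 1.9 = 138.7 N·m clockwise.
Toolbox: 4.1 × 10 = 41 N down at 0.95 m → arm 0.95 m, τ = 41 × 0.95 = 38.95 N·m counterclockwise.
Sack of grain: 14 × 10 = 140 N down at 0.67 m → arm 1.23 m, τ = 140 × 1.23 = 172.2 N·m counterclockwise.
Net moment of known loads = 64.05 N·m clockwise.
An unknown mass m at 1.3 m has arm 0.6 m; its moment is m·g·0.6 counterclockwise.
Στ = 0 ⇒ m × 10 × 0.6 = 64.05 ⇒ m = 64.05 / (10 × 0.6) = 10.7 kg.

m ≈ 10.7 kg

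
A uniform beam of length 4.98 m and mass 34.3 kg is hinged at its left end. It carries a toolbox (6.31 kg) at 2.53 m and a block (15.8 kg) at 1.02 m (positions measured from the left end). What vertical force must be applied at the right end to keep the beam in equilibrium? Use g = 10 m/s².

F ≈ 236 N

Take moments about the left end.
Beam weight: 34.3 × 10 = 343 N down at 2.49 m → arm 2.49 m, τ = 343 × 2.49 = 854.1 N·m clockwise.
Toolbox: 6.31 × 10 = 63.1 N down at 2.53 m → arm 2.53 m, τ = 63.1 × 2.53 = 159.6 N·m clockwise.
Block: 15.8 × 10 = 158 N down at 1.02 m → arm 1.02 m, τ = 158 × 1.02 = 161.2 N·m clockwise.
Net moment of the loads = 1175 N·m clockwise.
The upward force F acts at the right end, arm 4.98 m, giving F × 4.98 counterclockwise.
Balancing moments: F × 4.98 = 1175, giving F = 1175 / 4.98 = 236 N.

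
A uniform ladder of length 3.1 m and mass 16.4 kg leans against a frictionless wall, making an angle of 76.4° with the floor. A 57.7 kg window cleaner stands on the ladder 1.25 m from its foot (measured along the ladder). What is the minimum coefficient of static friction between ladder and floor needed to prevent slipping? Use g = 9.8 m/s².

μ_min ≈ 0.103

Take moments about the foot of the ladder.
Ladder weight 16.4×9.8 = 160.7 N acts at 1.55 m along the ladder; its horizontal arm is 1.55·cos76.4° = 0.3645 m → τ = 58.58 N·m clockwise.
Window cleaner: 57.7×9.8 = 565.5 N at 1.25 m → arm 0.2939 m → τ = 166.2 N·m clockwise.
Wall normal N acts horizontally at the top; its moment arm is the height L sinθ = 3.1·sin76.4° = 3.013 m, counterclockwise.
Balancing moments: N × 3.013 = 224.8, giving N = 74.61 N.
ΣFx = 0 ⇒ f = N_wall = 74.61 N. ΣFy = 0 ⇒ N_floor = 726.2 N.
μ_min = f / N_floor = 74.61 / 726.2 = 0.103.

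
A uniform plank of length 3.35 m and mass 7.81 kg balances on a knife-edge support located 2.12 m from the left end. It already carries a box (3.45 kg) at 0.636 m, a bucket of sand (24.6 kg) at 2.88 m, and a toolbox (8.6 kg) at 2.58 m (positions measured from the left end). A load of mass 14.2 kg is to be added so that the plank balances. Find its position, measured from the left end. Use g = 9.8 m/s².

Taking torques about the knife-edge support (at 2.12 m from the left end):
Beam weight: 7.81 × 9.8 = 76.54 N down at 1.675 m → arm 0.445 m, τ = 76.54 × 0.445 = 34.06 N·m counterclockwise.
Box: 3.45 × 9.8 = 33.81 N down at 0.636 m → arm 1.484 m, τ = 33.81 × 1.484 = 50.17 N·m counterclockwise.
Bucket of sand: 24.6 × 9.8 = 241.1 N down at 2.88 m → arm 0.76 m, τ = 241.1 × 0.76 = 183.2 N·m clockwise.
Toolbox: 8.6 × 9.8 = 84.28 N down at 2.58 m → arm 0.46 m, τ = 84.28 × 0.46 = 38.77 N·m clockwise.
Net moment of existing loads = 137.7 N·m clockwise.
The load weighs 14.2 × 9.8 = 139.2 N and must supply an equal counterclockwise moment, so its lever arm about the knife-edge support is 137.7 / 139.2 = 0.989 m.
That puts it at 2.12 − 0.989 = 1.13 m from the left end.

x ≈ 1.13 m from the left end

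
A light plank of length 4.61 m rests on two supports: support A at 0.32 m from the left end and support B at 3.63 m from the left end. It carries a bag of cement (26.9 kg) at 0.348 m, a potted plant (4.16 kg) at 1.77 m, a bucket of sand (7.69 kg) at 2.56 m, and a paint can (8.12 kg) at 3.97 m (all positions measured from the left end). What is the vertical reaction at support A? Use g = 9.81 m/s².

Choose support B as the axis so its reaction then has zero moment arm.
Bag of cement: 26.9 × 9.81 = 263.9 N down at 0.348 m → arm 3.282 m, τ = 263.9 × 3.282 = 866.1 N·m counterclockwise.
Potted plant: 4.16 × 9.81 = 40.81 N down at 1.77 m → arm 1.86 m, τ = 40.81 × 1.86 = 75.91 N·m counterclockwise.
Bucket of sand: 7.69 × 9.81 = 75.44 N down at 2.56 m → arm 1.07 m, τ = 75.44 × 1.07 = 80.72 N·m counterclockwise.
Paint can: 8.12 × 9.81 = 79.66 N down at 3.97 m → arm 0.34 m, τ = 79.66 × 0.34 = 27.08 N·m clockwise.
Net load moment about support B = 995.6 N·m counterclockwise.
Reaction R at support A is upward at 0.32 m, arm 3.31 m → moment R × 3.31 clockwise.
Στ = 0 ⇒ R × 3.31 = 995.6 ⇒ R = 301 N.

R_A ≈ 301 N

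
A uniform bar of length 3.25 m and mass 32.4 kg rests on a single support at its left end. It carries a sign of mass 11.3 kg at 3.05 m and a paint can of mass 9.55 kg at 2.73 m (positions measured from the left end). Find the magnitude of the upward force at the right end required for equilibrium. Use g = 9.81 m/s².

F ≈ 342 N

Choose the left end as the axis so the unknown pivot reaction has zero arm there.
Beam weight: 32.4 × 9.81 = 317.8 N down at 1.625 m → arm 1.625 m, τ = 317.8 × 1.625 = 516.4 N·m clockwise.
Sign: 11.3 × 9.81 = 110.9 N down at 3.05 m → arm 3.05 m, τ = 110.9 × 3.05 = 338.2 N·m clockwise.
Paint can: 9.55 × 9.81 = 93.69 N down at 2.73 m → arm 2.73 m, τ = 93.69 × 2.73 = 255.8 N·m clockwise.
Net moment of the loads = 1110 N·m clockwise.
The upward force F acts at the right end, arm 3.25 m, giving F × 3.25 counterclockwise.
For rotational equilibrium, F × 3.25 = 1110, so F = 1110 / 3.25 = 342 N.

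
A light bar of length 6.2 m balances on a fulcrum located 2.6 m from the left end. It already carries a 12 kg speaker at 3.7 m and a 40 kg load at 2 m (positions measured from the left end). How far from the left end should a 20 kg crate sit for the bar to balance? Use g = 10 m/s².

x ≈ 3.14 m from the left end

Sum moments about the fulcrum (at 2.6 m from the left end) (the support reaction has zero arm there).
Speaker: 12 × 10 = 120 N down at 3.7 m → arm 1.1 m, τ = 120 × 1.1 = 132 N·m clockwise.
Load: 40 × 10 = 400 N down at 2 m → arm 0.6 m, τ = 400 × 0.6 = 240 N·m counterclockwise.
Net moment of existing loads = 108 N·m counterclockwise.
The crate weighs 20 × 10 = 200 N and must supply an equal clockwise moment, so its lever arm about the fulcrum is 108 / 200 = 0.54 m.
That puts it at 2.6 + 0.54 = 3.14 m from the left end.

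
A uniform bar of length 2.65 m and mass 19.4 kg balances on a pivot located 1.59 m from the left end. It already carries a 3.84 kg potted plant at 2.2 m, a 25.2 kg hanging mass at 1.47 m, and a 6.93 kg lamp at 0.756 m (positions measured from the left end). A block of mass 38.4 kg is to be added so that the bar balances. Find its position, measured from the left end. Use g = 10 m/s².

x ≈ 1.89 m from the left end

About the pivot (at 1.59 m from the left end):
Beam weight: 19.4 × 10 = 194 N down at 1.325 m → arm 0.265 m, τ = 194 × 0.265 = 51.41 N·m counterclockwise.
Potted plant: 3.84 × 10 = 38.4 N down at 2.2 m → arm 0.61 m, τ = 38.4 × 0.61 = 23.42 N·m clockwise.
Hanging mass: 25.2 × 10 = 252 N down at 1.47 m → arm 0.12 m, τ = 252 × 0.12 = 30.24 N·m counterclockwise.
Lamp: 6.93 × 10 = 69.3 N down at 0.756 m → arm 0.834 m, τ = 69.3 × 0.834 = 57.8 N·m counterclockwise.
Net moment of existing loads = 116 N·m counterclockwise.
The block weighs 38.4 × 10 = 384 N and must supply an equal clockwise moment, so its lever arm about the pivot is 116 / 384 = 0.302 m.
That puts it at 1.59 + 0.302 = 1.89 m from the left end.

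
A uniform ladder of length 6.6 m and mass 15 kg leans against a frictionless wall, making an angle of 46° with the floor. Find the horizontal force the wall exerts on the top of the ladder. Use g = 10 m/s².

Taking torques about the foot of the ladder:
Ladder weight 15×10 = 150 N acts at 3.3 m along the ladder; its horizontal arm is 3.3·cos46° = 2.292 m → τ = 343.8 N·m clockwise.
Wall normal N acts horizontally at the top; its moment arm is the height L sinθ = 6.6·sin46° = 4.748 m, counterclockwise.
Setting net torque to zero: N × 4.748 = 343.8 → N = 72.4 N.

N_wall ≈ 72.4 N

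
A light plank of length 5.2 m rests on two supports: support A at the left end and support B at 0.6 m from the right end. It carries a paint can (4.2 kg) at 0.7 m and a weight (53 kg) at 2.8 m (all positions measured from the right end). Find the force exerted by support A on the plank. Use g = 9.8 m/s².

Choose support B as the axis so its reaction then has zero moment arm.
Paint can: 4.2 × 9.8 = 41.16 N down at 0.7 m → arm 0.1 m, τ = 41.16 × 0.1 = 4.116 N·m counterclockwise.
Weight: 53 × 9.8 = 519.4 N down at 2.8 m → arm 2.2 m, τ = 519.4 × 2.2 = 1143 N·m counterclockwise.
Net load moment about support B = 1147 N·m counterclockwise.
Reaction R at support A is upward at 5.2 m, arm 4.6 m → moment R × 4.6 clockwise.
For rotational equilibrium, R × 4.6 = 1147, so R = 249 N.

R_A ≈ 249 N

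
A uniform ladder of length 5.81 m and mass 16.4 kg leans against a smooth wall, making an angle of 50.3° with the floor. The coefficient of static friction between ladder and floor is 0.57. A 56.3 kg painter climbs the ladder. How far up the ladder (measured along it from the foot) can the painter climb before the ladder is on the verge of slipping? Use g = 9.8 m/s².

Take moments about the foot of the ladder.
Ladder weight 16.4×9.8 = 160.7 N acts at 2.905 m along the ladder; its horizontal arm is 2.905·cos50.3° = 1.856 m → τ = 298.3 N·m clockwise.
Painter weight 56.3×9.8 = 551.7 N at distance d → arm d·cos50.3° → τ = 551.7·d·0.6388 clockwise.
Wall normal N at the top has arm L sinθ = 4.47 m counterclockwise, so Στ = 0 gives N·4.47 = 298.3 + 352.4·d.
ΣFy = 0 ⇒ N_floor = 712.4 N, so the maximum friction is μ_s·N_floor = 0.57×712.4 = 406.1 N. ΣFx = 0 ⇒ N_wall = f, so at the slipping point N = 406.1 N.
Substituting: 406.1×4.47 = 298.3 + 352.4·d ⇒ d = (1815 − 298.3) / 352.4 = 4.3 m.

d ≈ 4.3 m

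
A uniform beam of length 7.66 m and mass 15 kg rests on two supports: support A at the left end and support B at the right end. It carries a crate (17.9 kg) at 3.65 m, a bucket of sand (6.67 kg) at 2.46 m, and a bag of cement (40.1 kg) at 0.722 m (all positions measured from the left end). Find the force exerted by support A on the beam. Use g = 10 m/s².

R_A ≈ 577 N

Sum moments about support B (its reaction then has zero moment arm).
Beam weight: 15 × 10 = 150 N down at 3.83 m → arm 3.83 m, τ = 150 × 3.83 = 574.5 N·m counterclockwise.
Crate: 17.9 × 10 = 179 N down at 3.65 m → arm 4.01 m, τ = 179 × 4.01 = 717.8 N·m counterclockwise.
Bucket of sand: 6.67 × 10 = 66.7 N down at 2.46 m → arm 5.2 m, τ = 66.7 × 5.2 = 346.8 N·m counterclockwise.
Bag of cement: 40.1 × 10 = 401 N down at 0.722 m → arm 6.938 m, τ = 401 × 6.938 = 2782 N·m counterclockwise.
Net load moment about support B = 4421 N·m counterclockwise.
Reaction R at support A is upward at 0 m, arm 7.66 m → moment R × 7.66 clockwise.
For rotational equilibrium, R × 7.66 = 4421, so R = 577 N.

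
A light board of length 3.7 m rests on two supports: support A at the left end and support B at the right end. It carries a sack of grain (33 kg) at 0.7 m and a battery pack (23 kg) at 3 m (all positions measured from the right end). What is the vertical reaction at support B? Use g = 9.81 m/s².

R_B ≈ 305 N

Taking torques about support A:
Sack of grain: 33 × 9.81 = 323.7 N down at 0.7 m → arm 3 m, τ = 323.7 × 3 = 971.1 N·m clockwise.
Battery pack: 23 × 9.81 = 225.6 N down at 3 m → arm 0.7 m, τ = 225.6 × 0.7 = 157.9 N·m clockwise.
Net load moment about support A = 1129 N·m clockwise.
Reaction R at support B is upward at 0 m, arm 3.7 m → moment R × 3.7 counterclockwise.
Balancing moments: R × 3.7 = 1129, giving R = 305 N.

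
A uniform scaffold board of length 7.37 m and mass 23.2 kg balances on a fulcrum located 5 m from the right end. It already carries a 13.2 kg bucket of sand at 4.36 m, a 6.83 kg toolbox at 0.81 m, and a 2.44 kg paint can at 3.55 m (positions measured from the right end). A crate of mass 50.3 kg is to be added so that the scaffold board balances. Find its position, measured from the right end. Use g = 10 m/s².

x ≈ 6.41 m from the right end

Choose the fulcrum (at 5 m from the right end) as the axis so the support reaction has zero arm there.
Beam weight: 23.2 × 10 = 232 N down at 3.685 m → arm 1.315 m, τ = 232 × 1.315 = 305.1 N·m clockwise.
Bucket of sand: 13.2 × 10 = 132 N down at 4.36 m → arm 0.64 m, τ = 132 × 0.64 = 84.48 N·m clockwise.
Toolbox: 6.83 × 10 = 68.3 N down at 0.81 m → arm 4.19 m, τ = 68.3 × 4.19 = 286.2 N·m clockwise.
Paint can: 2.44 × 10 = 24.4 N down at 3.55 m → arm 1.45 m, τ = 24.4 × 1.45 = 35.38 N·m clockwise.
Net moment of existing loads = 711.2 N·m clockwise.
The crate weighs 50.3 × 10 = 503 N and must supply an equal counterclockwise moment, so its lever arm about the fulcrum is 711.2 / 503 = 1.41 m.
That puts it at 5 + 1.41 = 6.41 m from the right end.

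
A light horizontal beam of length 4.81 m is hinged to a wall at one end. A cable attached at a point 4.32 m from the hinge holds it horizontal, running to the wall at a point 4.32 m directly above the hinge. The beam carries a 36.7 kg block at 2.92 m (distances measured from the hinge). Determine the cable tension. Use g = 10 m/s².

T ≈ 351 N

Take moments about the hinge.
Block: 36.7 × 10 = 367 N down at 2.92 m → arm 2.92 m, τ = 367 × 2.92 = 1072 N·m clockwise.
Total clockwise load moment = 1072 N·m.
The cable tension T acts at 4.32 m; only its component perpendicular to the beam, T sinθ, produces torque. sinθ = h/√(h²+d²) = 4.32/√(4.32²+4.32²) = 0.7071.
Στ = 0 ⇒ T × 4.32 × 0.7071 = 1072 ⇒ T = 1072 / 3.055 = 351 N.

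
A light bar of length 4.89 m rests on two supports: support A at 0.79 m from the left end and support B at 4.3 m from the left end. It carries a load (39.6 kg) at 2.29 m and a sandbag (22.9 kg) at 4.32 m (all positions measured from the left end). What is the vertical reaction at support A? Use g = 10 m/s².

About support B:
Load: 39.6 × 10 = 396 N down at 2.29 m → arm 2.01 m, τ = 396 × 2.01 = 796 N·m counterclockwise.
Sandbag: 22.9 × 10 = 229 N down at 4.32 m → arm 0.02 m, τ = 229 × 0.02 = 4.58 N·m clockwise.
Net load moment about support B = 791.4 N·m counterclockwise.
Reaction R at support A is upward at 0.79 m, arm 3.51 m → moment R × 3.51 clockwise.
Balancing moments: R × 3.51 = 791.4, giving R = 225 N.

R_A ≈ 225 N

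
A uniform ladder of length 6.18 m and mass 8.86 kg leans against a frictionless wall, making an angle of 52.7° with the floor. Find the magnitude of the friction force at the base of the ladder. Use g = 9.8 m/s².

f ≈ 33.1 N

Choose the foot of the ladder as the axis so the floor normal and friction both act there and drop out.
Ladder weight 8.86×9.8 = 86.83 N acts at 3.09 m along the ladder; its horizontal arm is 3.09·cos52.7° = 1.873 m → τ = 162.6 N·m clockwise.
Wall normal N acts horizontally at the top; its moment arm is the height L sinθ = 6.18·sin52.7° = 4.916 m, counterclockwise.
Στ = 0 ⇒ N × 4.916 = 162.6 ⇒ N = 33.1 N.
ΣFx = 0: friction at the foot balances the wall's push, so f = N_wall = 33.1 N.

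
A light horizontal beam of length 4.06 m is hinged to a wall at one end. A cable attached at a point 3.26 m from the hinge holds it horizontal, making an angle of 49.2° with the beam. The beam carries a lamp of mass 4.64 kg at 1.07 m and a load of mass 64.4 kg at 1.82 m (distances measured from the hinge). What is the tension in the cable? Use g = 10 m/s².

Choose the hinge as the axis so the unknown hinge reaction has zero arm there.
Lamp: 4.64 × 10 = 46.4 N down at 1.07 m → arm 1.07 m, τ = 46.4 × 1.07 = 49.65 N·m clockwise.
Load: 64.4 × 10 = 644 N down at 1.82 m → arm 1.82 m, τ = 644 × 1.82 = 1172 N·m clockwise.
Total clockwise load moment = 1222 N·m.
The cable tension T acts at 3.26 m; only its component perpendicular to the beam, T sinθ, produces torque. sin 49.2° = 0.757.
Setting net torque to zero: T × 3.26 × 0.757 = 1222 → T = 1222 / 2.468 = 495 N.

T ≈ 495 N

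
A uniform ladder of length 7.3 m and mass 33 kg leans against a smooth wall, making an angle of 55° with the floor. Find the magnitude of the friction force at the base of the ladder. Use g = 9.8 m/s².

Sum moments about the foot of the ladder (the floor normal and friction both act there and drop out).
Ladder weight 33×9.8 = 323.4 N acts at 3.65 m along the ladder; its horizontal arm is 3.65·cos55° = 2.094 m → τ = 677.2 N·m clockwise.
Wall normal N acts horizontally at the top; its moment arm is the height L sinθ = 7.3·sin55° = 5.98 m, counterclockwise.
Setting net torque to zero: N × 5.98 = 677.2 → N = 113 N.
ΣFx = 0: friction at the foot balances the wall's push, so f = N_wall = 113 N.

f ≈ 113 N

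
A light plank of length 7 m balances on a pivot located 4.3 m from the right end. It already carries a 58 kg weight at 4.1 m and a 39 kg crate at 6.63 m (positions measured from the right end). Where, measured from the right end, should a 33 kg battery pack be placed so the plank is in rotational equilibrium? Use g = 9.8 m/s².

Taking torques about the pivot (at 4.3 m from the right end):
Weight: 58 × 9.8 = 568.4 N down at 4.1 m → arm 0.2 m, τ = 568.4 × 0.2 = 113.7 N·m clockwise.
Crate: 39 × 9.8 = 382.2 N down at 6.63 m → arm 2.33 m, τ = 382.2 × 2.33 = 890.5 N·m counterclockwise.
Net moment of existing loads = 776.8 N·m counterclockwise.
The battery pack weighs 33 × 9.8 = 323.4 N and must supply an equal clockwise moment, so its lever arm about the pivot is 776.8 / 323.4 = 2.4 m.
That puts it at 4.3 − 2.4 = 1.9 m from the right end.

x ≈ 1.9 m from the right end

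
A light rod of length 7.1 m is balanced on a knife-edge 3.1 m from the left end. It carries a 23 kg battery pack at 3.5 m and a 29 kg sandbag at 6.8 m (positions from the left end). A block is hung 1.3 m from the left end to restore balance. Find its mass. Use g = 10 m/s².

Sum moments about the knife-edge (at 3.1 m from the left end) (the support reaction has zero arm there).
Battery pack: 23 × 10 = 230 N down at 3.5 m → arm 0.4 m, τ = 230 × 0.4 = 92 N·m clockwise.
Sandbag: 29 × 10 = 290 N down at 6.8 m → arm 3.7 m, τ = 290 × 3.7 = 1073 N·m clockwise.
Net moment of known loads = 1165 N·m clockwise.
An unknown mass m at 1.3 m has arm 1.8 m; its moment is m·g·1.8 counterclockwise.
Στ = 0 ⇒ m × 10 × 1.8 = 1165 ⇒ m = 1165 / (10 × 1.8) = 64.7 kg.

m ≈ 64.7 kg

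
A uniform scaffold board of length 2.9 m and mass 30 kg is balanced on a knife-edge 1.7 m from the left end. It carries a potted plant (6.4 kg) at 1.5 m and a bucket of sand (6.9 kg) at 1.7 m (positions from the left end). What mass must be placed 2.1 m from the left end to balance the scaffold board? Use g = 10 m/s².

m ≈ 21.9 kg

Taking torques about the knife-edge (at 1.7 m from the left end):
Beam weight: 30 × 10 = 300 N down at 1.45 m → arm 0.25 m, τ = 300 × 0.25 = 75 N·m counterclockwise.
Potted plant: 6.4 × 10 = 64 N down at 1.5 m → arm 0.2 m, τ = 64 × 0.2 = 12.8 N·m counterclockwise.
Bucket of sand: acts at the knife-edge, moment arm 0 → no torque.
Net moment of known loads = 87.8 N·m counterclockwise.
An unknown mass m at 2.1 m has arm 0.4 m; its moment is m·g·0.4 clockwise.
Στ = 0 ⇒ m × 10 × 0.4 = 87.8 ⇒ m = 87.8 / (10 × 0.4) = 21.9 kg.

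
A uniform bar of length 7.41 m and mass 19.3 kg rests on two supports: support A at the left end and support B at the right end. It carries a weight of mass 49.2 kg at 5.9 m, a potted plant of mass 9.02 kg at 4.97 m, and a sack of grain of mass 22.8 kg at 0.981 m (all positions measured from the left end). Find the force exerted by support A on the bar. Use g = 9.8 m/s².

R_A ≈ 416 N

Sum moments about support B (its reaction then has zero moment arm).
Beam weight: 19.3 × 9.8 = 189.1 N down at 3.705 m → arm 3.705 m, τ = 189.1 × 3.705 = 700.6 N·m counterclockwise.
Weight: 49.2 × 9.8 = 482.2 N down at 5.9 m → arm 1.51 m, τ = 482.2 × 1.51 = 728.1 N·m counterclockwise.
Potted plant: 9.02 × 9.8 = 88.4 N down at 4.97 m → arm 2.44 m, τ = 88.4 × 2.44 = 215.7 N·m counterclockwise.
Sack of grain: 22.8 × 9.8 = 223.4 N down at 0.981 m → arm 6.429 m, τ = 223.4 × 6.429 = 1436 N·m counterclockwise.
Net load moment about support B = 3080 N·m counterclockwise.
Reaction R at support A is upward at 0 m, arm 7.41 m → moment R × 7.41 clockwise.
Στ = 0 ⇒ R × 7.41 = 3080 ⇒ R = 416 N.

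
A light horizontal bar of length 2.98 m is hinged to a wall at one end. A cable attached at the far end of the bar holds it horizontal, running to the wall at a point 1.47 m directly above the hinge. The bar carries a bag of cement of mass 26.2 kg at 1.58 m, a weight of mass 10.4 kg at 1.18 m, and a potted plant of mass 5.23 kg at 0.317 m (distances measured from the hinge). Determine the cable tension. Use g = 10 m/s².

Sum moments about the hinge (the unknown hinge reaction has zero arm there).
Bag of cement: 26.2 × 10 = 262 N down at 1.58 m → arm 1.58 m, τ = 262 × 1.58 = 414 N·m clockwise.
Weight: 10.4 × 10 = 104 N down at 1.18 m → arm 1.18 m, τ = 104 × 1.18 = 122.7 N·m clockwise.
Potted plant: 5.23 × 10 = 52.3 N down at 0.317 m → arm 0.317 m, τ = 52.3 × 0.317 = 16.58 N·m clockwise.
Total clockwise load moment = 553.3 N·m.
The cable tension T acts at 2.98 m; only its component perpendicular to the bar, T sinθ, produces torque. sinθ = h/√(h²+d²) = 1.47/√(1.47²+2.98²) = 0.4424.
Στ = 0 ⇒ T × 2.98 × 0.4424 = 553.3 ⇒ T = 553.3 / 1.318 = 420 N.

T ≈ 420 N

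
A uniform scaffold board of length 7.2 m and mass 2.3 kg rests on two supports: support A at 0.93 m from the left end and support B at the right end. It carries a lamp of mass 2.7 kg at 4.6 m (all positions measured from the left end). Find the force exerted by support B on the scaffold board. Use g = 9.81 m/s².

Take moments about support A.
Beam weight: 2.3 × 9.81 = 22.56 N down at 3.6 m → arm 2.67 m, τ = 22.56 × 2.67 = 60.24 N·m clockwise.
Lamp: 2.7 × 9.81 = 26.49 N down at 4.6 m → arm 3.67 m, τ = 26.49 × 3.67 = 97.22 N·m clockwise.
Net load moment about support A = 157.5 N·m clockwise.
Reaction R at support B is upward at 7.2 m, arm 6.27 m → moment R × 6.27 counterclockwise.
Στ = 0 ⇒ R × 6.27 = 157.5 ⇒ R = 25.1 N.

R_B ≈ 25.1 N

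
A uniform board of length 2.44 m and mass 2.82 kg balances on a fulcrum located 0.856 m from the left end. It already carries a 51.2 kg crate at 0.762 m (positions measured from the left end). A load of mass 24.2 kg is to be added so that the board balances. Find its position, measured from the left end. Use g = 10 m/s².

Taking torques about the fulcrum (at 0.856 m from the left end):
Beam weight: 2.82 × 10 = 28.2 N down at 1.22 m → arm 0.364 m, τ = 28.2 × 0.364 = 10.26 N·m clockwise.
Crate: 51.2 × 10 = 512 N down at 0.762 m → arm 0.094 m, τ = 512 × 0.094 = 48.13 N·m counterclockwise.
Net moment of existing loads = 37.87 N·m counterclockwise.
The load weighs 24.2 × 10 = 242 N and must supply an equal clockwise moment, so its lever arm about the fulcrum is 37.87 / 242 = 0.156 m.
That puts it at 0.856 + 0.156 = 1.01 m from the left end.

x ≈ 1.01 m from the left end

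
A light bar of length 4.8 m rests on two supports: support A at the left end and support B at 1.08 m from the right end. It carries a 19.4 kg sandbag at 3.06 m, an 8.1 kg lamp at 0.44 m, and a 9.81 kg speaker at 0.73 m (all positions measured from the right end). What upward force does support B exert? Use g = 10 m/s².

R_B ≈ 293 N

Sum moments about support A (its reaction then has zero moment arm).
Sandbag: 19.4 × 10 = 194 N down at 3.06 m → arm 1.74 m, τ = 194 × 1.74 = 337.6 N·m clockwise.
Lamp: 8.1 × 10 = 81 N down at 0.44 m → arm 4.36 m, τ = 81 × 4.36 = 353.2 N·m clockwise.
Speaker: 9.81 × 10 = 98.1 N down at 0.73 m → arm 4.07 m, τ = 98.1 × 4.07 = 399.3 N·m clockwise.
Net load moment about support A = 1090 N·m clockwise.
Reaction R at support B is upward at 1.08 m, arm 3.72 m → moment R × 3.72 counterclockwise.
Balancing moments: R × 3.72 = 1090, giving R = 293 N.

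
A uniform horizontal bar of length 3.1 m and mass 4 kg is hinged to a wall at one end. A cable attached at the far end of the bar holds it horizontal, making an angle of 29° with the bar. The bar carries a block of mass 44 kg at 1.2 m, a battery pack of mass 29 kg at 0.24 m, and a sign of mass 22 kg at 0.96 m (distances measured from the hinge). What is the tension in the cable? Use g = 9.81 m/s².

Taking torques about the hinge:
Beam weight: 4 × 9.81 = 39.24 N down at 1.55 m → arm 1.55 m, τ = 39.24 × 1.55 = 60.82 N·m clockwise.
Block: 44 × 9.81 = 431.6 N down at 1.2 m → arm 1.2 m, τ = 431.6 × 1.2 = 517.9 N·m clockwise.
Battery pack: 29 × 9.81 = 284.5 N down at 0.24 m → arm 0.24 m, τ = 284.5 × 0.24 = 68.28 N·m clockwise.
Sign: 22 × 9.81 = 215.8 N down at 0.96 m → arm 0.96 m, τ = 215.8 × 0.96 = 207.2 N·m clockwise.
Total clockwise load moment = 854.2 N·m.
The cable tension T acts at 3.1 m; only its component perpendicular to the bar, T sinθ, produces torque. sin 29° = 0.4848.
Balancing moments: T × 3.1 × 0.4848 = 854.2, giving T = 854.2 / 1.503 = 568 N.

T ≈ 568 N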